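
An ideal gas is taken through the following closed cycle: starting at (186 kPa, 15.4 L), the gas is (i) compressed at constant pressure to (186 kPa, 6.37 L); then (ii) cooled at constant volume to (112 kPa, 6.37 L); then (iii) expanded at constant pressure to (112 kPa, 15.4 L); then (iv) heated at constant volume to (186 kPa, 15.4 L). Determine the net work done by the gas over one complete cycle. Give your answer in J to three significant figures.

W_net ≈ -668 J

Constant-volume legs do no work.
W(i) = (186)(6.37 − 15.4) = -1680 J; W(iii) = (112)(15.4 − 6.37) = 1011 J.
W_net = -1680 + 1011 = -668.2 J (the counter-clockwise enclosed area).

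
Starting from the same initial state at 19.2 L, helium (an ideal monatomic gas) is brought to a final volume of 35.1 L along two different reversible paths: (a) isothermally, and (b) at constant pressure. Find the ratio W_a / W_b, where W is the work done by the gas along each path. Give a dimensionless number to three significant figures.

W_a / W_b ≈ 0.729

Path (a) isothermal: W = P₁V₁ ln(V₂/V₁) → W_a/(P₁V₁) = 0.6033.
Path (b) isobaric: W = P₁(V₂ − V₁) → W_b/(P₁V₁) = 0.8281.
W_a / W_b = 0.6033 / 0.8281 = 0.7285.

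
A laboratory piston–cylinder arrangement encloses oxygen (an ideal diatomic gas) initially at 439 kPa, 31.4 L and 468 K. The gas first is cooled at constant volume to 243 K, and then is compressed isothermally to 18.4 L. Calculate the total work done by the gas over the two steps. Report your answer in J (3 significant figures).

W_total ≈ -3830 J

Step 1 (isochoric): W = 0 (constant volume).
After step 1: P = 227.9 kPa (V unchanged).
Step 2 (isothermal): W = P₁V₁ ln(V₂/V₁) = (7157) ln(18.4/31.4) = -3825 J.
W_total = 0 − 3825 = -3825 J.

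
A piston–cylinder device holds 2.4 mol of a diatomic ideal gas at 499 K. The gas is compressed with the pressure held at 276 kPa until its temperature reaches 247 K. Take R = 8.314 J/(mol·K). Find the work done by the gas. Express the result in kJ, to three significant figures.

Isobaric: W = P ΔV = nR ΔT.
W = (2.4)(8.314)(247 − 499) = -5028 J.

W ≈ -5.03 kJ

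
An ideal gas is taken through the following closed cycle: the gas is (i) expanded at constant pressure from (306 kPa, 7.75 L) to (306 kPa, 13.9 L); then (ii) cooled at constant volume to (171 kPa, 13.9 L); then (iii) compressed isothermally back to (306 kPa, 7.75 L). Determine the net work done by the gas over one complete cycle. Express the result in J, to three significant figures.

Leg (i): W = PΔV = (306)(13.9 − 7.75) = 1882 J.
Leg (ii): W = 0.
Leg (iii): W = PᵢVᵢ ln(V_f/Vᵢ) = (2377) ln(7.75/13.9) = -1389 J.
W_net = 1882 − 1389 = 493.3 J.

W_net ≈ 493 J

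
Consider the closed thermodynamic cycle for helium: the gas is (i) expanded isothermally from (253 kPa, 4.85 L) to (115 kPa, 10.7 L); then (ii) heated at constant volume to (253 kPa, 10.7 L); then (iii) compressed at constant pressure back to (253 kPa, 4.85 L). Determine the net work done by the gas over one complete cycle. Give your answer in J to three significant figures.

W_net ≈ -509 J

Leg (i): W = PᵢVᵢ ln(V_f/Vᵢ) = (1227) ln(10.7/4.85) = 970.9 J.
Leg (ii): W = 0.
Leg (iii): W = PΔV = (253)(4.85 − 10.7) = -1480 J.
W_net = 970.9 − 1480 = -509.1 J.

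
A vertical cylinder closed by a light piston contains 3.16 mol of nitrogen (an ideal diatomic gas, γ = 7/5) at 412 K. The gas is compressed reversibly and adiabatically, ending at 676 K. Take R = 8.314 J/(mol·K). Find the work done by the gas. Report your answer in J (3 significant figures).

Adiabatic ⇒ Q = 0, so W_by = −ΔU = nCᵥ(T₁ − T₂).
Cᵥ = 5R/2 = 20.79 J/(mol·K).
W = (3.16)(20.79)(412 − 676) = -17340 J.

W ≈ -17300 J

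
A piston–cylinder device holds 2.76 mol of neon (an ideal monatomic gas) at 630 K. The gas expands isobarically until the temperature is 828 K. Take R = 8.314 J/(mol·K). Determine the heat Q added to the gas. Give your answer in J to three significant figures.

Q ≈ 11400 J

Isobaric: W = nRΔT = (2.76)(8.314)(198) = 4543 J.
ΔU = nCᵥΔT with Cᵥ = 3R/2: ΔU = (2.76)(12.47)(198) = 6815 J.
Q = ΔU + W = 6815 + 4543 = 11359 J.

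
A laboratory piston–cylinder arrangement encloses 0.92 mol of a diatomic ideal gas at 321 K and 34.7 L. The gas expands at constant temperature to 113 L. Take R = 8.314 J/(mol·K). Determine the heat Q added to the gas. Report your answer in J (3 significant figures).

Q ≈ 2900 J

Isothermal ⇒ ΔU = 0, so Q = W = nRT ln(V₂/V₁).
Q = (0.92)(8.314)(321) ln(113/34.7) = 2455 × 1.181 = 2899 J.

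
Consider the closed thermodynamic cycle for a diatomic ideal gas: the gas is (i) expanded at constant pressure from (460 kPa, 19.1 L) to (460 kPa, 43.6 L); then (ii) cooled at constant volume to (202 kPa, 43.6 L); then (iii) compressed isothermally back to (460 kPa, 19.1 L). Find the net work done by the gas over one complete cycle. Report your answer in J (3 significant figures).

W_net ≈ 4000 J

Leg (i): W = PΔV = (460)(43.6 − 19.1) = 11270 J.
Leg (ii): W = 0.
Leg (iii): W = PᵢVᵢ ln(V_f/Vᵢ) = (8807) ln(19.1/43.6) = -7269 J.
W_net = 11270 − 7269 = 4001 J.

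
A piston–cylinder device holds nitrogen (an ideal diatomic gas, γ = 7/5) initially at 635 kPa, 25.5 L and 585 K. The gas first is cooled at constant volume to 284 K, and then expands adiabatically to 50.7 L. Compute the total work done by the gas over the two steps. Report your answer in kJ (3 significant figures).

W_total ≈ 4.72 kJ

Step 1 (isochoric): W = 0 (constant volume).
After step 1: P = 308.3 kPa (V unchanged).
Step 2 (adiabatic): W = (P₁V₁ − P₂V₂)/(γ−1) = (7861 − 5972)/0.4 = 4723 J.
W_total = 0 + 4723 = 4723 J.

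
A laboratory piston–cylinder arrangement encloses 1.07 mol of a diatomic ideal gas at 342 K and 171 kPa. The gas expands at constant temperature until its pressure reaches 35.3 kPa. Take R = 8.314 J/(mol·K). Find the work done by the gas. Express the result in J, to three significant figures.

W ≈ 4800 J

Isothermal process: W = nRT ln(V₂/V₁) = nRT ln(P₁/P₂).
W = (1.07)(8.314)(342) × ln(171/35.3)
  = 3042 × ln(4.844) = 3042 × 1.578
W_by_gas = 4800 J.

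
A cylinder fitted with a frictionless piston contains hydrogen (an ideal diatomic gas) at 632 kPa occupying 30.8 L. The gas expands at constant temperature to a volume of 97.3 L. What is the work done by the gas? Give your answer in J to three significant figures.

W ≈ 22400 J

Isothermal: W = nRT ln(V₂/V₁) = P₁V₁ ln(V₂/V₁).
P₁V₁ = (632 kPa)(30.8 L) = 19466 J.
W = 19466 × ln(97.3/30.8) = 19466 × 1.15
W_by_gas = 22391 J.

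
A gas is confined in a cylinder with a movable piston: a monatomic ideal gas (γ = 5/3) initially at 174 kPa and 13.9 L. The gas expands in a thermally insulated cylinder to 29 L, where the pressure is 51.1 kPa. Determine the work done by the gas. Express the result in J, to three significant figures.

W ≈ 1410 J

Adiabatic: W = (P₁V₁ − P₂V₂)/(γ − 1) with γ = 5/3.
P₁V₁ = 2419 J, P₂V₂ = 1482 J.
W = (2419 − 1482) / 0.6667 = 1405 J.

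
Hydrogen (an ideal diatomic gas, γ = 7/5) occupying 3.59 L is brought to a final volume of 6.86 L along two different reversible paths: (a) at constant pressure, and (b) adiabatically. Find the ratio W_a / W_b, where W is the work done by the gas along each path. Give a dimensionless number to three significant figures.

W_a / W_b ≈ 1.60

Path (a) isobaric: W = P₁(V₂ − V₁) → W_a/(P₁V₁) = 0.9109.
Path (b) adiabatic: W = P₁V₁(1 − (V₁/V₂)^(γ−1))/(γ−1) → W_b/(P₁V₁) = 0.5705.
W_a / W_b = 0.9109 / 0.5705 = 1.597.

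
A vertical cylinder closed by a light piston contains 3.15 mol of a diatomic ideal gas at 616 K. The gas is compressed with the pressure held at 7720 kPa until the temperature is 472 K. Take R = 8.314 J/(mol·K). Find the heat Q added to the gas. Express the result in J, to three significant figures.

Isobaric: W = nRΔT = (3.15)(8.314)(-144) = -3771 J.
ΔU = nCᵥΔT with Cᵥ = 5R/2: ΔU = (3.15)(20.79)(-144) = -9428 J.
Q = ΔU + W = -9428 − 3771 = -13199 J.

Q ≈ -13200 J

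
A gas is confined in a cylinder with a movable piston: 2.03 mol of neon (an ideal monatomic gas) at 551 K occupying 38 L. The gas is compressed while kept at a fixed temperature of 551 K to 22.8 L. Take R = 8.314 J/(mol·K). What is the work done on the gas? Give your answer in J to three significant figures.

W ≈ 4750 J

Isothermal: W = nRT ln(V₂/V₁).
W = (2.03)(8.314)(551) × ln(22.8/38)
  = 9299 × -0.5108
W_by_gas = -4750 J; work on gas = −W_by = 4750 J.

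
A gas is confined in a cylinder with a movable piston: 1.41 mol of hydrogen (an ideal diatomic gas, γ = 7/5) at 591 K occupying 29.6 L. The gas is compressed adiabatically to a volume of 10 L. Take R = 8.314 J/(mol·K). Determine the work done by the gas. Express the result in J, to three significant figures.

Adiabatic: TV^(γ−1) = const with γ = 7/5.
T₂ = T₁ (V₁/V₂)^(γ−1) = 591 × (29.6/10)^0.4 = 591 × 1.544 = 912.2 K.
W_by = nCᵥ(T₁ − T₂) = (1.41)(20.79)(591 − 912.2) = -9414 J.

W ≈ -9410 J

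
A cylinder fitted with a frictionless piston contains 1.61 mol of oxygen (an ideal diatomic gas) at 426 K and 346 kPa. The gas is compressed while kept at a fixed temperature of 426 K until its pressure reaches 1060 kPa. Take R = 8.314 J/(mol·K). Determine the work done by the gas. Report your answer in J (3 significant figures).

Isothermal process: W = nRT ln(V₂/V₁) = nRT ln(P₁/P₂).
W = (1.61)(8.314)(426) × ln(346/1060)
  = 5702 × ln(0.3264) = 5702 × -1.12
W_by_gas = -6384 J.

W ≈ -6380 J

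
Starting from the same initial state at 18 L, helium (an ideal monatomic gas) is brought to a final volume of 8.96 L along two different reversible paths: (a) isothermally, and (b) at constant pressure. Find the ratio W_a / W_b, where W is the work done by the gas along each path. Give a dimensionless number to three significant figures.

W_a / W_b ≈ 1.39

Path (a) isothermal: W = P₁V₁ ln(V₂/V₁) → W_a/(P₁V₁) = -0.6976.
Path (b) isobaric: W = P₁(V₂ − V₁) → W_b/(P₁V₁) = -0.5022.
W_a / W_b = -0.6976 / -0.5022 = 1.389.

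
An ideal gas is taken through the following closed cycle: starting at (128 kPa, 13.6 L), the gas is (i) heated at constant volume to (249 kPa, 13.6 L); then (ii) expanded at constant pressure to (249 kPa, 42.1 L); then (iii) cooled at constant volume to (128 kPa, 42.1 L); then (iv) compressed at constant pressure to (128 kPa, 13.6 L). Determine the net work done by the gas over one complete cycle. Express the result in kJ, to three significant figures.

W_net ≈ 3.45 kJ

Constant-volume legs do no work.
W(ii) = (249)(42.1 − 13.6) = 7096 J; W(iv) = (128)(13.6 − 42.1) = -3648 J.
W_net = 7096 − 3648 = 3448 J (the clockwise enclosed area).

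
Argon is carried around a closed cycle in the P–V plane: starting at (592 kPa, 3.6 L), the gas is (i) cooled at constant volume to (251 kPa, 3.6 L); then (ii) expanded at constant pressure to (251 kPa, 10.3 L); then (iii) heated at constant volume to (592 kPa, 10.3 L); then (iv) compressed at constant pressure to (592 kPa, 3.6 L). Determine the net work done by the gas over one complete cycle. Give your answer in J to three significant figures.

W_net ≈ -2280 J

Constant-volume legs do no work.
W(ii) = (251)(10.3 − 3.6) = 1682 J; W(iv) = (592)(3.6 − 10.3) = -3966 J.
W_net = 1682 − 3966 = -2285 J (the counter-clockwise enclosed area).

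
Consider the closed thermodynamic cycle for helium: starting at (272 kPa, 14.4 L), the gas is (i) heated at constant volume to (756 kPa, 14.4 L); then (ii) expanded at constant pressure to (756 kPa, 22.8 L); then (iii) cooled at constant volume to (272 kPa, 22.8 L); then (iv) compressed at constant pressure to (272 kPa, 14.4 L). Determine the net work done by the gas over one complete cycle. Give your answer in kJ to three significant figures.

Constant-volume legs do no work.
W(ii) = (756)(22.8 − 14.4) = 6350 J; W(iv) = (272)(14.4 − 22.8) = -2285 J.
W_net = 6350 − 2285 = 4066 J (the clockwise enclosed area).

W_net ≈ 4.07 kJ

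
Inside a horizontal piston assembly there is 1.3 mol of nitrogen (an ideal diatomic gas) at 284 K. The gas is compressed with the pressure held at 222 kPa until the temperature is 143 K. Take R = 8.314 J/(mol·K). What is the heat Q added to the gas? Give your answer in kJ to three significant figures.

Isobaric: W = nRΔT = (1.3)(8.314)(-141) = -1524 J.
ΔU = nCᵥΔT with Cᵥ = 5R/2: ΔU = (1.3)(20.79)(-141) = -3810 J.
Q = ΔU + W = -3810 − 1524 = -5334 J.

Q ≈ -5.33 kJ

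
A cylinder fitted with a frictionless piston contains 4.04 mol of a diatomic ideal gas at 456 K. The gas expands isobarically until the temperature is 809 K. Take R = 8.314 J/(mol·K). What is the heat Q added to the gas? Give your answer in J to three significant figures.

Isobaric: W = nRΔT = (4.04)(8.314)(353) = 11857 J.
ΔU = nCᵥΔT with Cᵥ = 5R/2: ΔU = (4.04)(20.79)(353) = 29642 J.
Q = ΔU + W = 29642 + 11857 = 41499 J.

Q ≈ 41500 J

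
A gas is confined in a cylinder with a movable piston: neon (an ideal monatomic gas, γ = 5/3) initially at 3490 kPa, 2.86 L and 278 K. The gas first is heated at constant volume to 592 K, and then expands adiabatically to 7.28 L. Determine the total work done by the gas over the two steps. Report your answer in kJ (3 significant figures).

Step 1 (isochoric): W = 0 (constant volume).
After step 1: P = 7432 kPa (V unchanged).
Step 2 (adiabatic): W = (P₁V₁ − P₂V₂)/(γ−1) = (21255 − 11401)/0.667 = 14781 J.
W_total = 0 + 14781 = 14781 J.

W_total ≈ 14.8 kJ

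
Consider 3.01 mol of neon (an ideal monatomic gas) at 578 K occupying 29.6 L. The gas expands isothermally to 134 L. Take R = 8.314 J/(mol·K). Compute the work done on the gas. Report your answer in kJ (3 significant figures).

Isothermal: W = nRT ln(V₂/V₁).
W = (3.01)(8.314)(578) × ln(134/29.6)
  = 14465 × 1.51
W_by_gas = 21842 J; work on gas = −W_by = -21842 J.

W ≈ -21.8 kJ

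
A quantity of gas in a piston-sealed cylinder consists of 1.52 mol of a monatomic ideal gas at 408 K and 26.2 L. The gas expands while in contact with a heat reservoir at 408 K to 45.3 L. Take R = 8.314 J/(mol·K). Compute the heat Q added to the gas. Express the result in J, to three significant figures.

Q ≈ 2820 J

Isothermal ⇒ ΔU = 0, so Q = W = nRT ln(V₂/V₁).
Q = (1.52)(8.314)(408) ln(45.3/26.2) = 5156 × 0.5475 = 2823 J.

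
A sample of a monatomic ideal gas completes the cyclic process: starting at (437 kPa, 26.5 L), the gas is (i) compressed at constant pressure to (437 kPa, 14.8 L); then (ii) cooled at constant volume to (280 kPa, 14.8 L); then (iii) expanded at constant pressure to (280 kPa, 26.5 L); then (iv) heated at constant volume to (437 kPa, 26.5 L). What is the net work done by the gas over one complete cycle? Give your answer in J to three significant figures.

Constant-volume legs do no work.
W(i) = (437)(14.8 − 26.5) = -5113 J; W(iii) = (280)(26.5 − 14.8) = 3276 J.
W_net = -5113 + 3276 = -1837 J (the counter-clockwise enclosed area).

W_net ≈ -1840 J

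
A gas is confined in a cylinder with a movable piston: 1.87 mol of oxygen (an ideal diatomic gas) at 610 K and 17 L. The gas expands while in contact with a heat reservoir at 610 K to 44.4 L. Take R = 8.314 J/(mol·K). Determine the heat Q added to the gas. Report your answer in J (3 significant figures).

Isothermal ⇒ ΔU = 0, so Q = W = nRT ln(V₂/V₁).
Q = (1.87)(8.314)(610) ln(44.4/17) = 9484 × 0.96 = 9105 J.

Q ≈ 9100 J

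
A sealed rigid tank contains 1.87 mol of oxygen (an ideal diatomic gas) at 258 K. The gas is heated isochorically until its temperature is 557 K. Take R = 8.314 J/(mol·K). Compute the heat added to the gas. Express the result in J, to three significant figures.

Constant volume ⇒ W = 0, so Q = ΔU = nCᵥΔT with Cᵥ = 5R/2 = 20.79 J/(mol·K).
ΔU = (1.87)(20.79)(557 − 258) = 11622 J.

Q ≈ 11600 J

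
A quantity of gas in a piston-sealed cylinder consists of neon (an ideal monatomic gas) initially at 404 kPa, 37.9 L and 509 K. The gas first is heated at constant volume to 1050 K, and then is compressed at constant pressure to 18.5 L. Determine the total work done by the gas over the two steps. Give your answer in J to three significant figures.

Step 1 (isochoric): W = 0 (constant volume).
After step 1: P = 833.4 kPa (V unchanged).
Step 2 (isobaric): W = PΔV = (833.4 kPa)(18.5 − 37.9 L) = -16168 J.
W_total = 0 − 16168 = -16168 J.

W_total ≈ -16200 J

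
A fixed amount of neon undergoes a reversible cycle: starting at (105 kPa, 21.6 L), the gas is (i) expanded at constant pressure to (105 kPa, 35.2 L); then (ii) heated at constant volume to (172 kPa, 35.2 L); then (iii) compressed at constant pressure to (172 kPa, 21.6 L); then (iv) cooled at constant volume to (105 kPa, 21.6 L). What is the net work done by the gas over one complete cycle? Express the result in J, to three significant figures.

W_net ≈ -911 J

Constant-volume legs do no work.
W(i) = (105)(35.2 − 21.6) = 1428 J; W(iii) = (172)(21.6 − 35.2) = -2339 J.
W_net = 1428 − 2339 = -911.2 J (the counter-clockwise enclosed area).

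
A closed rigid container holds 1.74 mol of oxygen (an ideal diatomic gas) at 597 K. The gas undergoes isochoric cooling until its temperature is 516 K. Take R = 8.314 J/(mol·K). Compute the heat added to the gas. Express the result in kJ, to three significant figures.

Q ≈ -2.93 kJ

Constant volume ⇒ W = 0, so Q = ΔU = nCᵥΔT with Cᵥ = 5R/2 = 20.79 J/(mol·K).
ΔU = (1.74)(20.79)(516 − 597) = -2929 J.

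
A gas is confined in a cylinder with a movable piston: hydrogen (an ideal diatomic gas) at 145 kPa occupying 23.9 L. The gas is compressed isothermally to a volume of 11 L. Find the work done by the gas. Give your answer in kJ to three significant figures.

Isothermal: W = nRT ln(V₂/V₁) = P₁V₁ ln(V₂/V₁).
P₁V₁ = (145 kPa)(23.9 L) = 3466 J.
W = 3466 × ln(11/23.9) = 3466 × -0.776
W_by_gas = -2689 J.

W ≈ -2.69 kJ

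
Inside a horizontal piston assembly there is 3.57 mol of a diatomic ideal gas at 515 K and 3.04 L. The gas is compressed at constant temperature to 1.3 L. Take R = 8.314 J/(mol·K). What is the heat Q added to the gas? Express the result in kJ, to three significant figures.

Q ≈ -13.0 kJ

Isothermal ⇒ ΔU = 0, so Q = W = nRT ln(V₂/V₁).
Q = (3.57)(8.314)(515) ln(1.3/3.04) = 15286 × -0.8495 = -12985 J.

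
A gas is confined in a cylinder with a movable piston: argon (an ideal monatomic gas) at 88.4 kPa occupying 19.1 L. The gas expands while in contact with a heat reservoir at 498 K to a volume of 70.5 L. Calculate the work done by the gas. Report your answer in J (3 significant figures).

Isothermal: W = nRT ln(V₂/V₁) = P₁V₁ ln(V₂/V₁).
P₁V₁ = (88.4 kPa)(19.1 L) = 1688 J.
W = 1688 × ln(70.5/19.1) = 1688 × 1.306
W_by_gas = 2205 J.

W ≈ 2200 J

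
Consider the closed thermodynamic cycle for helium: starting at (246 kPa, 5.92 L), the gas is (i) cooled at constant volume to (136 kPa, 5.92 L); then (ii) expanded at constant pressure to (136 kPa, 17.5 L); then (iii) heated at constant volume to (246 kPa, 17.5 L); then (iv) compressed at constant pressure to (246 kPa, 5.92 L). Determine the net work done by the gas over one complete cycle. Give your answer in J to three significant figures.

W_net ≈ -1270 J

Constant-volume legs do no work.
W(ii) = (136)(17.5 − 5.92) = 1575 J; W(iv) = (246)(5.92 − 17.5) = -2849 J.
W_net = 1575 − 2849 = -1274 J (the counter-clockwise enclosed area).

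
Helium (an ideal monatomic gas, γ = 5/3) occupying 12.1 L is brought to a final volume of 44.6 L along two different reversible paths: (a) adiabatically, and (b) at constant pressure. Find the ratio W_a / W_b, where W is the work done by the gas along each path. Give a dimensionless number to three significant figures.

W_a / W_b ≈ 0.324

Path (a) adiabatic: W = P₁V₁(1 − (V₁/V₂)^(γ−1))/(γ−1) → W_a/(P₁V₁) = 0.8714.
Path (b) isobaric: W = P₁(V₂ − V₁) → W_b/(P₁V₁) = 2.686.
W_a / W_b = 0.8714 / 2.686 = 0.3244.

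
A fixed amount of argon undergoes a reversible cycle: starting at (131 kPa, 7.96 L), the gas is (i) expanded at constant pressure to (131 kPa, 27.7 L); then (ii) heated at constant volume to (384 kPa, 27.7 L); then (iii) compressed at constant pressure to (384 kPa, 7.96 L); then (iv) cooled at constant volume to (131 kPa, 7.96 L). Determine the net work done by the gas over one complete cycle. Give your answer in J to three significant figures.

Constant-volume legs do no work.
W(i) = (131)(27.7 − 7.96) = 2586 J; W(iii) = (384)(7.96 − 27.7) = -7580 J.
W_net = 2586 − 7580 = -4994 J (the counter-clockwise enclosed area).

W_net ≈ -4990 J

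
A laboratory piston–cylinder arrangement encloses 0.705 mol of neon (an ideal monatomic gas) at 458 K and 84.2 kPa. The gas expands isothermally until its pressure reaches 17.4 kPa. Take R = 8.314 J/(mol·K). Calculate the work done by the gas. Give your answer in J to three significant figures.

W ≈ 4230 J

Isothermal process: W = nRT ln(V₂/V₁) = nRT ln(P₁/P₂).
W = (0.705)(8.314)(458) × ln(84.2/17.4)
  = 2685 × ln(4.839) = 2685 × 1.577
W_by_gas = 4233 J.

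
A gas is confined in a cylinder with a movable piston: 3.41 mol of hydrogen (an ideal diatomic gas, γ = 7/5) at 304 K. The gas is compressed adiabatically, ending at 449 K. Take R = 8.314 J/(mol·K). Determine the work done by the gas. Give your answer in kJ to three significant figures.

Adiabatic ⇒ Q = 0, so W_by = −ΔU = nCᵥ(T₁ − T₂).
Cᵥ = 5R/2 = 20.79 J/(mol·K).
W = (3.41)(20.79)(304 − 449) = -10277 J.

W ≈ -10.3 kJ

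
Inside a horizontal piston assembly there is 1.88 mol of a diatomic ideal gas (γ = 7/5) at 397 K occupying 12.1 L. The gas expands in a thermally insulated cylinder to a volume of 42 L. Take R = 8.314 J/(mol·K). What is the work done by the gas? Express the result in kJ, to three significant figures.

W ≈ 6.08 kJ

Adiabatic: TV^(γ−1) = const with γ = 7/5.
T₂ = T₁ (V₁/V₂)^(γ−1) = 397 × (12.1/42)^0.4 = 397 × 0.6079 = 241.3 K.
W_by = nCᵥ(T₁ − T₂) = (1.88)(20.79)(397 − 241.3) = 6083 J.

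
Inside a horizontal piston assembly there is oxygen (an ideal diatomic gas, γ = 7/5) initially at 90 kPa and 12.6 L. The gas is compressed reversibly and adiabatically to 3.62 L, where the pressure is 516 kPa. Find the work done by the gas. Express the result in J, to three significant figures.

Adiabatic: W = (P₁V₁ − P₂V₂)/(γ − 1) with γ = 7/5.
P₁V₁ = 1134 J, P₂V₂ = 1868 J.
W = (1134 − 1868) / 0.4 = -1835 J.

W ≈ -1830 J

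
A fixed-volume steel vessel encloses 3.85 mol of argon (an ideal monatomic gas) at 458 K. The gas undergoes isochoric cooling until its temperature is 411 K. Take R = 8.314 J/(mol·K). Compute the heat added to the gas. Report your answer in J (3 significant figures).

Constant volume ⇒ W = 0, so Q = ΔU = nCᵥΔT with Cᵥ = 3R/2 = 12.47 J/(mol·K).
ΔU = (3.85)(12.47)(411 − 458) = -2257 J.

Q ≈ -2260 J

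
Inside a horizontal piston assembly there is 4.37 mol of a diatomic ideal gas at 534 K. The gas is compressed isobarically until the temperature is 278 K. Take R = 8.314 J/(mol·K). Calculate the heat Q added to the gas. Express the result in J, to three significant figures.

Isobaric: W = nRΔT = (4.37)(8.314)(-256) = -9301 J.
ΔU = nCᵥΔT with Cᵥ = 5R/2: ΔU = (4.37)(20.79)(-256) = -23253 J.
Q = ΔU + W = -23253 − 9301 = -32554 J.

Q ≈ -32600 J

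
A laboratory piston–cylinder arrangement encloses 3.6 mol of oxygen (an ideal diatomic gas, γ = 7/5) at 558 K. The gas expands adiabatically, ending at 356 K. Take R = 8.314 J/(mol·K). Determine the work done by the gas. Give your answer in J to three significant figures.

W ≈ 15100 J

Adiabatic ⇒ Q = 0, so W_by = −ΔU = nCᵥ(T₁ − T₂).
Cᵥ = 5R/2 = 20.79 J/(mol·K).
W = (3.6)(20.79)(558 − 356) = 15115 J.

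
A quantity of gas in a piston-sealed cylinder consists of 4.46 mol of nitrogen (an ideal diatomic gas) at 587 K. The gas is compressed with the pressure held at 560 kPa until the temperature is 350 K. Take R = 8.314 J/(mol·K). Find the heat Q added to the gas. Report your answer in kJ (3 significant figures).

Q ≈ -30.8 kJ

Isobaric: W = nRΔT = (4.46)(8.314)(-237) = -8788 J.
ΔU = nCᵥΔT with Cᵥ = 5R/2: ΔU = (4.46)(20.79)(-237) = -21970 J.
Q = ΔU + W = -21970 − 8788 = -30758 J.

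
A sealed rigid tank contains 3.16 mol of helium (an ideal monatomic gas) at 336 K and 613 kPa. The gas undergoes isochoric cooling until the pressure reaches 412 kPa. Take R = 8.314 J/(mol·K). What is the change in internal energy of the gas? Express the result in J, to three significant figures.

Constant volume ⇒ W = 0, so Q = ΔU = nCᵥΔT with Cᵥ = 3R/2 = 12.47 J/(mol·K).
At constant V, T₂/T₁ = P₂/P₁ ⇒ ΔT = T₁(P₂/P₁ − 1) = 336·(412/613 − 1) = -110.2 K.
ΔU = (3.16)(12.47)(-110.2) = -4342 J.

ΔU ≈ -4340 J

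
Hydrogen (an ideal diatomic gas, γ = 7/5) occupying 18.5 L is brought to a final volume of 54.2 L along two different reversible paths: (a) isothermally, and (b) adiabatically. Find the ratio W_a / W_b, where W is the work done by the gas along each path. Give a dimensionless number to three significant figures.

Path (a) isothermal: W = P₁V₁ ln(V₂/V₁) → W_a/(P₁V₁) = 1.075.
Path (b) adiabatic: W = P₁V₁(1 − (V₁/V₂)^(γ−1))/(γ−1) → W_b/(P₁V₁) = 0.8737.
W_a / W_b = 1.075 / 0.8737 = 1.23.

W_a / W_b ≈ 1.23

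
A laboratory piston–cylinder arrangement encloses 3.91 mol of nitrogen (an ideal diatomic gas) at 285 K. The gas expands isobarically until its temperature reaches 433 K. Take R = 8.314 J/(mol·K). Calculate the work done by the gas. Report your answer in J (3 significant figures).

W ≈ 4810 J

Isobaric: W = P ΔV = nR ΔT.
W = (3.91)(8.314)(433 − 285) = 4811 J.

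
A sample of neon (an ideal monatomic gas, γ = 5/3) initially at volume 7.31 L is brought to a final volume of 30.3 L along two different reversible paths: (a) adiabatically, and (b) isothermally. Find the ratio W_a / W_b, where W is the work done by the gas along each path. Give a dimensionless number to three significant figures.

W_a / W_b ≈ 0.646

Path (a) adiabatic: W = P₁V₁(1 − (V₁/V₂)^(γ−1))/(γ−1) → W_a/(P₁V₁) = 0.9187.
Path (b) isothermal: W = P₁V₁ ln(V₂/V₁) → W_b/(P₁V₁) = 1.422.
W_a / W_b = 0.9187 / 1.422 = 0.6461.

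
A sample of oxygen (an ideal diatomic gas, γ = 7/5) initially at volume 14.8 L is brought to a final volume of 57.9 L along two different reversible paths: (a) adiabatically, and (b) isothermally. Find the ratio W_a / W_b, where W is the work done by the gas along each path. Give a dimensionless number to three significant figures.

Path (a) adiabatic: W = P₁V₁(1 − (V₁/V₂)^(γ−1))/(γ−1) → W_a/(P₁V₁) = 1.051.
Path (b) isothermal: W = P₁V₁ ln(V₂/V₁) → W_b/(P₁V₁) = 1.364.
W_a / W_b = 1.051 / 1.364 = 0.7707.

W_a / W_b ≈ 0.771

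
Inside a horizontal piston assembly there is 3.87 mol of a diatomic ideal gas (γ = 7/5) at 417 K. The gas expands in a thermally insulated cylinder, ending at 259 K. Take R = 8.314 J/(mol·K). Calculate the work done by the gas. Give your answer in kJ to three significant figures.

W ≈ 12.7 kJ

Adiabatic ⇒ Q = 0, so W_by = −ΔU = nCᵥ(T₁ − T₂).
Cᵥ = 5R/2 = 20.79 J/(mol·K).
W = (3.87)(20.79)(417 − 259) = 12709 J.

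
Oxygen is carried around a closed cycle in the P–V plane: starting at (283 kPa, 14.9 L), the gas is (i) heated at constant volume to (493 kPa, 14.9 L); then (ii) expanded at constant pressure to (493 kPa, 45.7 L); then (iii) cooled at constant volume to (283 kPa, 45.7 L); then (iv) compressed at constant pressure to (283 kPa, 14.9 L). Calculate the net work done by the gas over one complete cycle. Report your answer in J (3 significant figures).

Constant-volume legs do no work.
W(ii) = (493)(45.7 − 14.9) = 15184 J; W(iv) = (283)(14.9 − 45.7) = -8716 J.
W_net = 15184 − 8716 = 6468 J (the clockwise enclosed area).

W_net ≈ 6470 J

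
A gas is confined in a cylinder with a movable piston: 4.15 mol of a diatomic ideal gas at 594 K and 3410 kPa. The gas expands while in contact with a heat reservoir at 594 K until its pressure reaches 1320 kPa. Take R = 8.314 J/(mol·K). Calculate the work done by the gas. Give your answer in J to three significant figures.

Isothermal process: W = nRT ln(V₂/V₁) = nRT ln(P₁/P₂).
W = (4.15)(8.314)(594) × ln(3410/1320)
  = 20495 × ln(2.583) = 20495 × 0.9491
W_by_gas = 19451 J.

W ≈ 19500 J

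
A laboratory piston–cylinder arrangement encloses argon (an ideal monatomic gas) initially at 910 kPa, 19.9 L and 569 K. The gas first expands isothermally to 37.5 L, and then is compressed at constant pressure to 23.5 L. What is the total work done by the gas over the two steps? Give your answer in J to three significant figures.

Step 1 (isothermal): W = P₁V₁ ln(V₂/V₁) = (18109) ln(37.5/19.9) = 11474 J.
After step 1: P = 482.9 kPa, V = 37.5 L, T = 569 K.
Step 2 (isobaric): W = PΔV = (482.9 kPa)(23.5 − 37.5 L) = -6761 J.
W_total = 11474 − 6761 = 4714 J.

W_total ≈ 4710 J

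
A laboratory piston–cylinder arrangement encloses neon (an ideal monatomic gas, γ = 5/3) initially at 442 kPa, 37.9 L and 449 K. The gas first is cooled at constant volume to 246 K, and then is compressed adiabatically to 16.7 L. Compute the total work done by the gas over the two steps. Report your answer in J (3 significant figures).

Step 1 (isochoric): W = 0 (constant volume).
After step 1: P = 242.2 kPa (V unchanged).
Step 2 (adiabatic): W = (P₁V₁ − P₂V₂)/(γ−1) = (9178 − 15850)/0.667 = -10008 J.
W_total = 0 − 10008 = -10008 J.

W_total ≈ -10000 J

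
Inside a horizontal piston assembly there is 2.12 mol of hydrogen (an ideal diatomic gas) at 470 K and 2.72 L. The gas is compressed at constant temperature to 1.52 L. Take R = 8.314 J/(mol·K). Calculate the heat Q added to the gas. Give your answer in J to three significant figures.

Isothermal ⇒ ΔU = 0, so Q = W = nRT ln(V₂/V₁).
Q = (2.12)(8.314)(470) ln(1.52/2.72) = 8284 × -0.5819 = -4821 J.

Q ≈ -4820 J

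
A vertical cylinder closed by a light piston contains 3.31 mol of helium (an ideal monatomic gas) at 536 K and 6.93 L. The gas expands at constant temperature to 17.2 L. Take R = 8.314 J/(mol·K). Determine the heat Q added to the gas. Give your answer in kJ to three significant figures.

Isothermal ⇒ ΔU = 0, so Q = W = nRT ln(V₂/V₁).
Q = (3.31)(8.314)(536) ln(17.2/6.93) = 14750 × 0.909 = 13409 J.

Q ≈ 13.4 kJ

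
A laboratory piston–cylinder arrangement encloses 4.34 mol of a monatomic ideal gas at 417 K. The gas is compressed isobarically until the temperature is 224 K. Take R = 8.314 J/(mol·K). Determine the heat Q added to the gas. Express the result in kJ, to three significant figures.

Q ≈ -17.4 kJ

Isobaric: W = nRΔT = (4.34)(8.314)(-193) = -6964 J.
ΔU = nCᵥΔT with Cᵥ = 3R/2: ΔU = (4.34)(12.47)(-193) = -10446 J.
Q = ΔU + W = -10446 − 6964 = -17410 J.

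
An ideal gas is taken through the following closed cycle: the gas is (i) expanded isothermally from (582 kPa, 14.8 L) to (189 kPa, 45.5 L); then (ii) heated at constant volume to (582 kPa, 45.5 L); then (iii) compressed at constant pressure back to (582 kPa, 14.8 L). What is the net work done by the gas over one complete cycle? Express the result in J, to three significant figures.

W_net ≈ -8190 J

Leg (i): W = PᵢVᵢ ln(V_f/Vᵢ) = (8614) ln(45.5/14.8) = 9674 J.
Leg (ii): W = 0.
Leg (iii): W = PΔV = (582)(14.8 − 45.5) = -17867 J.
W_net = 9674 − 17867 = -8194 J.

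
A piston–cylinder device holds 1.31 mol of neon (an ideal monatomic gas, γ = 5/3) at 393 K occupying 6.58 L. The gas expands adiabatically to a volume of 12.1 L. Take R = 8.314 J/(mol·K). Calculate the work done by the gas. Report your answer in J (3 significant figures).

W ≈ 2140 J

Adiabatic: TV^(γ−1) = const with γ = 5/3.
T₂ = T₁ (V₁/V₂)^(γ−1) = 393 × (6.58/12.1)^0.667 = 393 × 0.6662 = 261.8 K.
W_by = nCᵥ(T₁ − T₂) = (1.31)(12.47)(393 − 261.8) = 2143 J.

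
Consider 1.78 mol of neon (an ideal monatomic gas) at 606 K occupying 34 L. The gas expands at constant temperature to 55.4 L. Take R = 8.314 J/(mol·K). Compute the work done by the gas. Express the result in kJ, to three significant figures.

Isothermal: W = nRT ln(V₂/V₁).
W = (1.78)(8.314)(606) × ln(55.4/34)
  = 8968 × 0.4882
W_by_gas = 4378 J.

W ≈ 4.38 kJ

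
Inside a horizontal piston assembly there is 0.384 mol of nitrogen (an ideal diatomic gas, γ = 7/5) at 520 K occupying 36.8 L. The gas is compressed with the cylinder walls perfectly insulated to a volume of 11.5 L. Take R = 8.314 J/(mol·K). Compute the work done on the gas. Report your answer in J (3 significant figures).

W ≈ 2460 J

Adiabatic: TV^(γ−1) = const with γ = 7/5.
T₂ = T₁ (V₁/V₂)^(γ−1) = 520 × (36.8/11.5)^0.4 = 520 × 1.592 = 828.1 K.
W_by = nCᵥ(T₁ − T₂) = (0.384)(20.79)(520 − 828.1) = -2459 J.
Work on gas = −W_by = 2459 J.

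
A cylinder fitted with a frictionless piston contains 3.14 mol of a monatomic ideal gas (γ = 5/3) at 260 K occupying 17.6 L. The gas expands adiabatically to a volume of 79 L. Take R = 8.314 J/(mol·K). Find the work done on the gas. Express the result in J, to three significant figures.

W ≈ -6440 J

Adiabatic: TV^(γ−1) = const with γ = 5/3.
T₂ = T₁ (V₁/V₂)^(γ−1) = 260 × (17.6/79)^0.667 = 260 × 0.3675 = 95.55 K.
W_by = nCᵥ(T₁ − T₂) = (3.14)(12.47)(260 − 95.55) = 6440 J.
Work on gas = −W_by = -6440 J.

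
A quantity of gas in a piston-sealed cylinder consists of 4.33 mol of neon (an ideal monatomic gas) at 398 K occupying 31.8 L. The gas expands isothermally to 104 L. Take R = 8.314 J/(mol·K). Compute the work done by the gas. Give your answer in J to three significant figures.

W ≈ 17000 J

Isothermal: W = nRT ln(V₂/V₁).
W = (4.33)(8.314)(398) × ln(104/31.8)
  = 14328 × 1.185
W_by_gas = 16977 J.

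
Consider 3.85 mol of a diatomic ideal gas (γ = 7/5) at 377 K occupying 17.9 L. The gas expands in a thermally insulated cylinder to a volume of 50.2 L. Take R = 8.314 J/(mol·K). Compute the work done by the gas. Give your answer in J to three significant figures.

W ≈ 10200 J

Adiabatic: TV^(γ−1) = const with γ = 7/5.
T₂ = T₁ (V₁/V₂)^(γ−1) = 377 × (17.9/50.2)^0.4 = 377 × 0.662 = 249.6 K.
W_by = nCᵥ(T₁ − T₂) = (3.85)(20.79)(377 − 249.6) = 10197 J.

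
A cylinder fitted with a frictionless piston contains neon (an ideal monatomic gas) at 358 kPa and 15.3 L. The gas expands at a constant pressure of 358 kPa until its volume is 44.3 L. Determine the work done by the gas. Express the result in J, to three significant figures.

Isobaric: W = P ΔV.
W = (358 kPa)(44.3 − 15.3 L) = (358)(29) = 10382 J.

W ≈ 10400 J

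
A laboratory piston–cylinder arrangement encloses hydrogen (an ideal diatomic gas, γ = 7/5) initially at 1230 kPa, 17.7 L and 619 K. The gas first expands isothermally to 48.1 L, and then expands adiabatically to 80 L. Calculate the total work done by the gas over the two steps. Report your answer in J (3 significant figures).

W_total ≈ 31800 J

Step 1 (isothermal): W = P₁V₁ ln(V₂/V₁) = (21771) ln(48.1/17.7) = 21765 J.
After step 1: P = 452.6 kPa, V = 48.1 L, T = 619 K.
Step 2 (adiabatic): W = (P₁V₁ − P₂V₂)/(γ−1) = (21771 − 17762)/0.4 = 10022 J.
W_total = 21765 + 10022 = 31786 J.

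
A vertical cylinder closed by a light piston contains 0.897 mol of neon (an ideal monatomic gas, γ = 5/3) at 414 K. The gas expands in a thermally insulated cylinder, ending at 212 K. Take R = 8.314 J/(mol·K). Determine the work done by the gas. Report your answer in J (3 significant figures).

W ≈ 2260 J

Adiabatic ⇒ Q = 0, so W_by = −ΔU = nCᵥ(T₁ − T₂).
Cᵥ = 3R/2 = 12.47 J/(mol·K).
W = (0.897)(12.47)(414 − 212) = 2260 J.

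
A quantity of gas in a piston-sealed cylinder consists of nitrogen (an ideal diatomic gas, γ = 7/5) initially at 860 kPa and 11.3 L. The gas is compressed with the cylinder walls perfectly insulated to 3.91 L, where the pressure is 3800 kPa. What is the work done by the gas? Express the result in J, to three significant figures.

W ≈ -12900 J

Adiabatic: W = (P₁V₁ − P₂V₂)/(γ − 1) with γ = 7/5.
P₁V₁ = 9718 J, P₂V₂ = 14858 J.
W = (9718 − 14858) / 0.4 = -12850 J.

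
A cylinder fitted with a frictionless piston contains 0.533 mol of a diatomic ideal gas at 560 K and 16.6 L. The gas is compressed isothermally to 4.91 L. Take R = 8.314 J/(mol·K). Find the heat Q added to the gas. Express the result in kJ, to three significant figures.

Isothermal ⇒ ΔU = 0, so Q = W = nRT ln(V₂/V₁).
Q = (0.533)(8.314)(560) ln(4.91/16.6) = 2482 × -1.218 = -3023 J.

Q ≈ -3.02 kJ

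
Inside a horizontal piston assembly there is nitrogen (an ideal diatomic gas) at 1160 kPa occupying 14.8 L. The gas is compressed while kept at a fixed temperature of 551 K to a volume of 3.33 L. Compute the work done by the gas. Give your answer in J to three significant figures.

W ≈ -25600 J

Isothermal: W = nRT ln(V₂/V₁) = P₁V₁ ln(V₂/V₁).
P₁V₁ = (1160 kPa)(14.8 L) = 17168 J.
W = 17168 × ln(3.33/14.8) = 17168 × -1.492
W_by_gas = -25609 J.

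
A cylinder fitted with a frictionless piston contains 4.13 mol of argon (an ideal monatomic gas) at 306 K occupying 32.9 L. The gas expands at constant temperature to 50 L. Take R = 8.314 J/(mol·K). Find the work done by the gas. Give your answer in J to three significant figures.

W ≈ 4400 J

Isothermal: W = nRT ln(V₂/V₁).
W = (4.13)(8.314)(306) × ln(50/32.9)
  = 10507 × 0.4186
W_by_gas = 4398 J.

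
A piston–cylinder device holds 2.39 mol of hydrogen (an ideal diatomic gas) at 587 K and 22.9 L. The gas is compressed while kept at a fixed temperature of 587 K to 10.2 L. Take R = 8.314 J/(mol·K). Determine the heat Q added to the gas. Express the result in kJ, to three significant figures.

Q ≈ -9.43 kJ

Isothermal ⇒ ΔU = 0, so Q = W = nRT ln(V₂/V₁).
Q = (2.39)(8.314)(587) ln(10.2/22.9) = 11664 × -0.8087 = -9433 J.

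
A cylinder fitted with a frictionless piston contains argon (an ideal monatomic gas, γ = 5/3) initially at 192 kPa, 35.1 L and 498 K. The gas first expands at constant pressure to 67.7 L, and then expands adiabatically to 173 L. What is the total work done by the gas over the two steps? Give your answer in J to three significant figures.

Step 1 (isobaric): W = PΔV = (192 kPa)(67.7 − 35.1 L) = 6259 J.
After step 1: P = 192 kPa, V = 67.7 L, T = 960.5 K.
Step 2 (adiabatic): W = (P₁V₁ − P₂V₂)/(γ−1) = (12998 − 6954)/0.667 = 9066 J.
W_total = 6259 + 9066 = 15325 J.

W_total ≈ 15300 J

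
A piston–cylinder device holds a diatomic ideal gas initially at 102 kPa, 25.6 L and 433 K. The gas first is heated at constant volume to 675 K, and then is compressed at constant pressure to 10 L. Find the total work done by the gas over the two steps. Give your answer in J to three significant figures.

W_total ≈ -2480 J

Step 1 (isochoric): W = 0 (constant volume).
After step 1: P = 159 kPa (V unchanged).
Step 2 (isobaric): W = PΔV = (159 kPa)(10 − 25.6 L) = -2481 J.
W_total = 0 − 2481 = -2481 J.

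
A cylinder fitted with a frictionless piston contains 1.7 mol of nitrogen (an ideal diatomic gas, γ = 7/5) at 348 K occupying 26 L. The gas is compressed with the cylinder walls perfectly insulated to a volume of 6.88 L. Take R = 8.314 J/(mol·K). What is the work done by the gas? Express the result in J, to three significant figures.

Adiabatic: TV^(γ−1) = const with γ = 7/5.
T₂ = T₁ (V₁/V₂)^(γ−1) = 348 × (26/6.88)^0.4 = 348 × 1.702 = 592.3 K.
W_by = nCᵥ(T₁ − T₂) = (1.7)(20.79)(348 − 592.3) = -8632 J.

W ≈ -8630 J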